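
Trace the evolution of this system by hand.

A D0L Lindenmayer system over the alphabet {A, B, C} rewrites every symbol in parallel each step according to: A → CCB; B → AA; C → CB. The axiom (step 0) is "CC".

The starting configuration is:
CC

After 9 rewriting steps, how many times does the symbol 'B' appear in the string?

814

[0] CC
[1] CBCB
[2] CBAACBAA
[3] CBAACCBCCBCBAACCBCCB
[4] CBAACCBCCBCBCBAACBCBAACBAACCBCCBCBCBAACBCBAA
[5] CBAACCBCCBCBCBAACBCBAACBAACBAACCBCCBCBAACBAACCBCCBCBAACCBCCBCBCBAACBCBAACBAACBAACCBCCBCBAACBAACCBCCB
[6] CBAACCBCCBCBCBAACBCBAACBAACBAACCBCCBCBAACBAACCBCCBCBAACCBC…BCCBCBAACCBCCBCBCBAACBCBAACBAACCBCCBCBAACCBCCBCBCBAACBCBAA  (len 228)
[7] CBAACCBCCBCBCBAACBCBAACBAACBAACCBCCBCBAACBAACCBCCBCBAACCBC…AACBCBAACBAACCBCCBCBCBAACBCBAACBAACBAACCBCCBCBAACBAACCBCCB  (len 516)
[8] CBAACCBCCBCBCBAACBCBAACBAACBAACCBCCBCBAACBAACCBCCBCBAACCBC…BCCBCBAACCBCCBCBCBAACBCBAACBAACCBCCBCBAACCBCCBCBCBAACBCBAA  (len 1172)
[9] CBAACCBCCBCBCBAACBCBAACBAACBAACCBCCBCBAACBAACCBCCBCBAACCBC…AACBCBAACBAACCBCCBCBCBAACBCBAACBAACBAACCBCCBCBAACBAACCBCCB  (len 2660)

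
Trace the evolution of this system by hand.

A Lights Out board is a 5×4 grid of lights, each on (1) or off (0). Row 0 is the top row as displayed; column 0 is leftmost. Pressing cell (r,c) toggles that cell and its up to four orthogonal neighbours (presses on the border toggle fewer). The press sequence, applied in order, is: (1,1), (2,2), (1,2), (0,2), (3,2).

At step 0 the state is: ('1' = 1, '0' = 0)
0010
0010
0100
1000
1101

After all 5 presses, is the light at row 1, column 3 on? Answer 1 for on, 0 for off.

0) 0010
0010
0100
1000
1101
1) 0110
1100
0000
1000
1101
2) 0110
1110
0111
1010
1101
3) 0100
1001
0101
1010
1101
4) 0011
1011
0101
1010
1101
5) 0011
1011
0111
1101
1111

1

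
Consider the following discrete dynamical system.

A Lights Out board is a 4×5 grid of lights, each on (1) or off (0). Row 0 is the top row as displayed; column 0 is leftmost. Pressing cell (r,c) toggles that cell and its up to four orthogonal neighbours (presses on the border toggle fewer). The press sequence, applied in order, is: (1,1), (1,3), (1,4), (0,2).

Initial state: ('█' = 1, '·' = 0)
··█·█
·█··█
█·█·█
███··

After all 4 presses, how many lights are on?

10

0) ··█·█
·█··█
█·█·█
███··
1) ·██·█
█·█·█
███·█
███··
2) ·████
█··█·
█████
███··
3) ·███·
█···█
████·
███··
4) ·····
█·█·█
████·
███··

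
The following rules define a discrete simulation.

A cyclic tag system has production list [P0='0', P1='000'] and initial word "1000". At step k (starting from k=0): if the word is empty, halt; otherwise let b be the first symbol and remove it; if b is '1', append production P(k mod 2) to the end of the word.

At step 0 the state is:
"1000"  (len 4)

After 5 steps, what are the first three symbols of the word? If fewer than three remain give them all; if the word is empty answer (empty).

(empty)

[0] "1000"  (len 4)
[1] "0000"  (len 4)
[2] "000"  (len 3)
[3] "00"  (len 2)
[4] "0"  (len 1)
[5] (halted — word empty)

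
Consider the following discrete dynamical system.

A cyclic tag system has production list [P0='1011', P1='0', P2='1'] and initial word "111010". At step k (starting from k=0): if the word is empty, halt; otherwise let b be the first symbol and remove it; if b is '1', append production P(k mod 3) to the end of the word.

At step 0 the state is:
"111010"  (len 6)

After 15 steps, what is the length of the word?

0) "111010"  (len 6)
1) "110101011"  (len 9)
2) "101010110"  (len 9)
3) "010101101"  (len 9)
4) "10101101"  (len 8)
5) "01011010"  (len 8)
6) "1011010"  (len 7)
7) "0110101011"  (len 10)
8) "110101011"  (len 9)
9) "101010111"  (len 9)
10) "010101111011"  (len 12)
11) "10101111011"  (len 11)
12) "01011110111"  (len 11)
13) "1011110111"  (len 10)
14) "0111101110"  (len 10)
15) "111101110"  (len 9)

9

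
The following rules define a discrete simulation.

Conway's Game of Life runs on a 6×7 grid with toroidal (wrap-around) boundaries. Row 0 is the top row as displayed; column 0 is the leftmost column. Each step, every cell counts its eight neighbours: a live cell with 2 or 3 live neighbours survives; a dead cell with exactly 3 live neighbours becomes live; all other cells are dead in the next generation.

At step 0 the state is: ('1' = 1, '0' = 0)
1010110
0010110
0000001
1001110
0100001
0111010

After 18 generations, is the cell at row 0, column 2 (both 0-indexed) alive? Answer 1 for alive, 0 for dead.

1

0) 1010110
0010110
0000001
1001110
0100001
0111010
1) 0000000
0100100
0000001
1000110
0100001
0001010
2) 0000100
0000000
1000101
1000010
1000001
0000000
3) 0000000
0000010
1000011
0100010
1000001
0000000
4) 0000000
0000010
1000110
0100010
1000001
0000000
5) 0000000
0000111
0000110
0100110
1000001
0000000
6) 0000010
0000101
0001000
1000100
1000011
0000000
7) 0000010
0000110
0001110
1000110
1000011
0000010
8) 0000011
0001001
0001000
1001000
1000000
0000110
9) 0000001
0000111
0011100
0000000
0000101
0000110
10) 0000001
0000101
0001100
0000110
0000100
0000101
11) 1000001
0001100
0001000
0000010
0001100
0000000
12) 0000000
0001100
0001000
0001000
0000100
0000000
13) 0000000
0001100
0011000
0001100
0000000
0000000
14) 0000000
0011100
0010000
0011100
0000000
0000000
15) 0001000
0011000
0100000
0011000
0001000
0000000
16) 0011000
0011000
0100000
0011000
0011000
0000000
17) 0011000
0101000
0100000
0101000
0011000
0000000
18) 0011000
0101000
1100000
0101000
0011000
0000000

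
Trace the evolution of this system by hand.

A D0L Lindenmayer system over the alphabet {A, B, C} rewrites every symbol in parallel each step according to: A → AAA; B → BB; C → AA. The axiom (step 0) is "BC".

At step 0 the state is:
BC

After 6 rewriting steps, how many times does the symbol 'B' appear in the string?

0) BC
1) BBAA
2) BBBBAAAAAA
3) BBBBBBBBAAAAAAAAAAAAAAAAAA
4) BBBBBBBBBBBBBBBBAAAAAAAAAAAAAAAAAAAAAAAAAAAAAAAAAAAAAAAAAAAAAAAAAAAAAA
5) BBBBBBBBBBBBBBBBBBBBBBBBBBBBBBBBAAAAAAAAAAAAAAAAAAAAAAAAAA…AAAAAAAAAAAAAAAAAAAAAAAAAAAAAAAAAAAAAAAAAAAAAAAAAAAAAAAAAA  (len 194)
6) BBBBBBBBBBBBBBBBBBBBBBBBBBBBBBBBBBBBBBBBBBBBBBBBBBBBBBBBBB…AAAAAAAAAAAAAAAAAAAAAAAAAAAAAAAAAAAAAAAAAAAAAAAAAAAAAAAAAA  (len 550)

64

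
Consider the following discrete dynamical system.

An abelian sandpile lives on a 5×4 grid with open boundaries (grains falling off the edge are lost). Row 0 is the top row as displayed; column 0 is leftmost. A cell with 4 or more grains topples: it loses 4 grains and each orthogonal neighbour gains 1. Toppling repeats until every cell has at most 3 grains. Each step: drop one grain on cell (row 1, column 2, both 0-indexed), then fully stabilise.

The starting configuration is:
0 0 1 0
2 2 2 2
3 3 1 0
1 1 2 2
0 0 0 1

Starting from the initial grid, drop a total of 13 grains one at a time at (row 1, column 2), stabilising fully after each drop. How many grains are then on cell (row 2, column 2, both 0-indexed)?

0) 0 0 1 0
2 2 2 2
3 3 1 0
1 1 2 2
0 0 0 1
1) 0 0 1 0
2 2 3 2
3 3 1 0
1 1 2 2
0 0 0 1
2) 0 0 2 0
2 3 0 3
3 3 2 0
1 1 2 2
0 0 0 1
3) 0 0 2 0
2 3 1 3
3 3 2 0
1 1 2 2
0 0 0 1
4) 0 0 2 0
2 3 2 3
3 3 2 0
1 1 2 2
0 0 0 1
5) 0 0 2 0
2 3 3 3
3 3 2 0
1 1 2 2
0 0 0 1
6) 1 1 3 1
0 2 3 0
1 2 0 2
2 2 3 2
0 0 0 1
7) 1 2 0 2
0 3 1 1
1 2 1 2
2 2 3 2
0 0 0 1
8) 1 2 0 2
0 3 2 1
1 2 1 2
2 2 3 2
0 0 0 1
9) 1 2 0 2
0 3 3 1
1 2 1 2
2 2 3 2
0 0 0 1
10) 1 3 1 2
1 0 1 2
1 3 2 2
2 2 3 2
0 0 0 1
11) 1 3 1 2
1 0 2 2
1 3 2 2
2 2 3 2
0 0 0 1
12) 1 3 1 2
1 0 3 2
1 3 2 2
2 2 3 2
0 0 0 1
13) 1 3 2 2
1 1 0 3
1 3 3 2
2 2 3 2
0 0 0 1

3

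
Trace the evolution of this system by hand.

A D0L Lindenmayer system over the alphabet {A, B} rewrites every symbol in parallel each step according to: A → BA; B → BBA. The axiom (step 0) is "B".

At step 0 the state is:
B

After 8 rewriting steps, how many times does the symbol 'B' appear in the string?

gen 0: B
gen 1: BBA
gen 2: BBABBABA
gen 3: BBABBABABBABBABABBABA
gen 4: BBABBABABBABBABABBABABBABBABABBABBABABBABABBABBABABBABA
gen 5: BBABBABABBABBABABBABABBABBABABBABBABABBABABBABBABABBABABBA…ABBABABBABABBABBABABBABABBABBABABBABBABABBABABBABBABABBABA  (len 144)
gen 6: BBABBABABBABBABABBABABBABBABABBABBABABBABABBABBABABBABABBA…ABBABABBABABBABBABABBABABBABBABABBABBABABBABABBABBABABBABA  (len 377)
gen 7: BBABBABABBABBABABBABABBABBABABBABBABABBABABBABBABABBABABBA…ABBABABBABABBABBABABBABABBABBABABBABBABABBABABBABBABABBABA  (len 987)
gen 8: BBABBABABBABBABABBABABBABBABABBABBABABBABABBABBABABBABABBA…ABBABABBABABBABBABABBABABBABBABABBABBABABBABABBABBABABBABA  (len 2584)

1597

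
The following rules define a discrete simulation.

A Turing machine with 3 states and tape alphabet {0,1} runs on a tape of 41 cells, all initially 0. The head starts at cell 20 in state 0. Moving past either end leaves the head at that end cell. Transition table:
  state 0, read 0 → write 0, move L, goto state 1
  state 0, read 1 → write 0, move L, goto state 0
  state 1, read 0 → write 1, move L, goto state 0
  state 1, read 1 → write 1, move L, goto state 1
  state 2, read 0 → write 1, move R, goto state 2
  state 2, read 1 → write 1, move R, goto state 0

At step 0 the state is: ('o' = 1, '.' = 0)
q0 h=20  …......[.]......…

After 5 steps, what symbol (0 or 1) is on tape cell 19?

1

gen 0: q0 h=20  …......[.]......…
gen 1: q1 h=19  …......[.]......…
gen 2: q0 h=18  …......[.]o.....…
gen 3: q1 h=17  …......[.].o....…
gen 4: q0 h=16  …......[.]o.o...…
gen 5: q1 h=15  …......[.].o.o..…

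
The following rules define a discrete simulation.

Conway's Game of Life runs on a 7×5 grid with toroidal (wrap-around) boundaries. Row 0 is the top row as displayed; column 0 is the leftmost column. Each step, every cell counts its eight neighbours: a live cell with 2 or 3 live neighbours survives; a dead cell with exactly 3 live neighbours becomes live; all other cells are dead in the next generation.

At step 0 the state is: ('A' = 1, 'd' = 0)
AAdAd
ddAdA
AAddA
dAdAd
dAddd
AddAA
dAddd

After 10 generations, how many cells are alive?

gen 0: AAdAd
ddAdA
AAddA
dAdAd
dAddd
AddAA
dAddd
gen 1: AAdAA
ddAdd
dAddA
dAddA
dAdAd
AAAdA
dAdAd
gen 2: AAdAA
ddAdd
dAAAd
dAdAA
dddAd
ddddA
ddddd
gen 3: AAAAA
ddddd
AAddA
AAddA
AdAAd
ddddd
dddAd
gen 4: AAAAA
ddddd
dAddA
ddddd
AdAAd
ddAAA
AAdAd
gen 5: dddAd
ddddd
ddddd
AAAAA
dAAdd
ddddd
ddddd
gen 6: ddddd
ddddd
AAAAA
AddAA
ddddA
ddddd
ddddd
gen 7: ddddd
AAAAA
dAAdd
ddddd
AddAA
ddddd
ddddd
gen 8: AAAAA
AddAA
ddddA
AAAAA
ddddA
ddddA
ddddd
gen 9: dAAdd
ddddd
ddddd
dAAdd
dAAdd
ddddd
dAAdd
gen 10: dAAdd
ddddd
ddddd
dAAdd
dAAdd
ddddd
dAAdd

8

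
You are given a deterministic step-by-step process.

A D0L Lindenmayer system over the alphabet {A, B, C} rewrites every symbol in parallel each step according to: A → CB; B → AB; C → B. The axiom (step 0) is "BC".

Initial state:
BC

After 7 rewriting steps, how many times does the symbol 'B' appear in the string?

step 0: BC
step 1: ABB
step 2: CBABAB
step 3: BABCBABCBAB
step 4: ABCBABBABCBABBABCBAB
step 5: CBABBABCBABABCBABBABCBABABCBABBABCBAB
step 6: BABCBABABCBABBABCBABCBABBABCBABABCBABBABCBABCBABBABCBABABCBABBABCBAB
step 7: ABCBABBABCBABCBABBABCBABABCBABBABCBABBABCBABABCBABBABCBABC…BABCBABBABCBABBABCBABABCBABBABCBABCBABBABCBABABCBABBABCBAB  (len 125)

68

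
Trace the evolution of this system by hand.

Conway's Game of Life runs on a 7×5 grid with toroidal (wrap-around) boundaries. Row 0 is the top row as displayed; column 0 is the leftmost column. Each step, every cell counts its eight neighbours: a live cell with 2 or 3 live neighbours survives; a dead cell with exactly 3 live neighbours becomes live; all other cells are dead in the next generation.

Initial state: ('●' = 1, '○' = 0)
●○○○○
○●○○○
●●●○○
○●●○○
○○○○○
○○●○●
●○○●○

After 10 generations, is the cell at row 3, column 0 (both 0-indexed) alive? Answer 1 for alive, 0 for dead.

0) ●○○○○
○●○○○
●●●○○
○●●○○
○○○○○
○○●○●
●○○●○
1) ●●○○●
○○●○○
●○○○○
●○●○○
○●●●○
○○○●●
●●○●○
2) ○○○●●
○○○○●
○○○○○
●○●●●
●●○○○
○○○○○
○●○●○
3) ●○●●●
○○○●●
●○○○○
●○●●●
●●●●○
●●●○○
○○●●●
4) ●●○○○
○●●○○
●●●○○
○○○○○
○○○○○
○○○○○
○○○○○
5) ●●●○○
○○○○○
●○●○○
○●○○○
○○○○○
○○○○○
○○○○○
6) ○●○○○
●○●○○
○●○○○
○●○○○
○○○○○
○○○○○
○●○○○
7) ●●●○○
●○●○○
●●●○○
○○○○○
○○○○○
○○○○○
○○○○○
8) ●○●○○
○○○●●
●○●○○
○●○○○
○○○○○
○○○○○
○●○○○
9) ●●●●●
●○●●●
●●●●●
○●○○○
○○○○○
○○○○○
○●○○○
10) ○○○○○
○○○○○
○○○○○
○●○●●
○○○○○
○○○○○
○●○●●

0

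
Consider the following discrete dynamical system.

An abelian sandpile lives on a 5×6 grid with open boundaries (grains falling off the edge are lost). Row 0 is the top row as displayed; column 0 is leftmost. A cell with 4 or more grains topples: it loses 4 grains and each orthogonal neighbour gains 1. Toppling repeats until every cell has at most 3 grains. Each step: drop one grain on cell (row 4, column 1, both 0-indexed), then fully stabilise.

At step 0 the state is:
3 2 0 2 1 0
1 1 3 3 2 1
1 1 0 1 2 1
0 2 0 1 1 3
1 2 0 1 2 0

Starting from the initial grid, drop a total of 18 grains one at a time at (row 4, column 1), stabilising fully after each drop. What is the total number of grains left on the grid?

gen 0: 3 2 0 2 1 0
1 1 3 3 2 1
1 1 0 1 2 1
0 2 0 1 1 3
1 2 0 1 2 0
gen 1: 3 2 0 2 1 0
1 1 3 3 2 1
1 1 0 1 2 1
0 2 0 1 1 3
1 3 0 1 2 0
gen 2: 3 2 0 2 1 0
1 1 3 3 2 1
1 1 0 1 2 1
0 3 0 1 1 3
2 0 1 1 2 0
gen 3: 3 2 0 2 1 0
1 1 3 3 2 1
1 1 0 1 2 1
0 3 0 1 1 3
2 1 1 1 2 0
gen 4: 3 2 0 2 1 0
1 1 3 3 2 1
1 1 0 1 2 1
0 3 0 1 1 3
2 2 1 1 2 0
gen 5: 3 2 0 2 1 0
1 1 3 3 2 1
1 1 0 1 2 1
0 3 0 1 1 3
2 3 1 1 2 0
gen 6: 3 2 0 2 1 0
1 1 3 3 2 1
1 2 0 1 2 1
1 0 1 1 1 3
3 1 2 1 2 0
gen 7: 3 2 0 2 1 0
1 1 3 3 2 1
1 2 0 1 2 1
1 0 1 1 1 3
3 2 2 1 2 0
gen 8: 3 2 0 2 1 0
1 1 3 3 2 1
1 2 0 1 2 1
1 0 1 1 1 3
3 3 2 1 2 0
gen 9: 3 2 0 2 1 0
1 1 3 3 2 1
1 2 0 1 2 1
2 1 1 1 1 3
0 1 3 1 2 0
gen 10: 3 2 0 2 1 0
1 1 3 3 2 1
1 2 0 1 2 1
2 1 1 1 1 3
0 2 3 1 2 0
gen 11: 3 2 0 2 1 0
1 1 3 3 2 1
1 2 0 1 2 1
2 1 1 1 1 3
0 3 3 1 2 0
gen 12: 3 2 0 2 1 0
1 1 3 3 2 1
1 2 0 1 2 1
2 2 2 1 1 3
1 1 0 2 2 0
gen 13: 3 2 0 2 1 0
1 1 3 3 2 1
1 2 0 1 2 1
2 2 2 1 1 3
1 2 0 2 2 0
gen 14: 3 2 0 2 1 0
1 1 3 3 2 1
1 2 0 1 2 1
2 2 2 1 1 3
1 3 0 2 2 0
gen 15: 3 2 0 2 1 0
1 1 3 3 2 1
1 2 0 1 2 1
2 3 2 1 1 3
2 0 1 2 2 0
gen 16: 3 2 0 2 1 0
1 1 3 3 2 1
1 2 0 1 2 1
2 3 2 1 1 3
2 1 1 2 2 0
gen 17: 3 2 0 2 1 0
1 1 3 3 2 1
1 2 0 1 2 1
2 3 2 1 1 3
2 2 1 2 2 0
gen 18: 3 2 0 2 1 0
1 1 3 3 2 1
1 2 0 1 2 1
2 3 2 1 1 3
2 3 1 2 2 0

48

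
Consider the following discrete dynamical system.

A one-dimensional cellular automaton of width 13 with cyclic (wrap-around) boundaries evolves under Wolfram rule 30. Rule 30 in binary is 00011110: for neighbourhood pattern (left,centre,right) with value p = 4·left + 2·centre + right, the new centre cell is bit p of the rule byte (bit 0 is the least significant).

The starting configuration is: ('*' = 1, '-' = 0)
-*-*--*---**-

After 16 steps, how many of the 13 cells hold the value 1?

step 0: -*-*--*---**-
step 1: **-*****-**-*
step 2: ---*-----*--*
step 3: *-***---*****
step 4: --*--*-**----
step 5: -*****-*-*---
step 6: **-----*-**--
step 7: *-*---**-*-**
step 8: --**-**--*-*-
step 9: -**--*-***-**
step 10: -*-***-*---*-
step 11: **-*---**-***
step 12: ---**-**--*--
step 13: --**--*-****-
step 14: -**-***-*---*
step 15: -*--*---**-**
step 16: -*****-**--*-

8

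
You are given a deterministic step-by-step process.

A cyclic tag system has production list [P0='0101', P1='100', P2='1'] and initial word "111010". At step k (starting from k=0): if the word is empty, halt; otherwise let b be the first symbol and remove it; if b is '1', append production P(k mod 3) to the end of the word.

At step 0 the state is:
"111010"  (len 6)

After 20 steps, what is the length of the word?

12

k=0  "111010"  (len 6)
k=1  "110100101"  (len 9)
k=2  "10100101100"  (len 11)
k=3  "01001011001"  (len 11)
k=4  "1001011001"  (len 10)
k=5  "001011001100"  (len 12)
k=6  "01011001100"  (len 11)
k=7  "1011001100"  (len 10)
k=8  "011001100100"  (len 12)
k=9  "11001100100"  (len 11)
k=10  "10011001000101"  (len 14)
k=11  "0011001000101100"  (len 16)
k=12  "011001000101100"  (len 15)
k=13  "11001000101100"  (len 14)
k=14  "1001000101100100"  (len 16)
k=15  "0010001011001001"  (len 16)
k=16  "010001011001001"  (len 15)
k=17  "10001011001001"  (len 14)
k=18  "00010110010011"  (len 14)
k=19  "0010110010011"  (len 13)
k=20  "010110010011"  (len 12)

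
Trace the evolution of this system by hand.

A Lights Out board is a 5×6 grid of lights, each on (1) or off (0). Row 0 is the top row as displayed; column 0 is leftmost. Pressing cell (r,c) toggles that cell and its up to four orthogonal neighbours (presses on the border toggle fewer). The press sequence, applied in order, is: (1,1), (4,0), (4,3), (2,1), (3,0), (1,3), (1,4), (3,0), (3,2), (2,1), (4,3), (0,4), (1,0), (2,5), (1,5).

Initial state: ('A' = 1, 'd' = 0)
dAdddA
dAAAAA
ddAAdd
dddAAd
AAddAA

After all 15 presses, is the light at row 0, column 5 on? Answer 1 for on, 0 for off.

0) dAdddA
dAAAAA
ddAAdd
dddAAd
AAddAA
1) dddddA
AddAAA
dAAAdd
dddAAd
AAddAA
2) dddddA
AddAAA
dAAAdd
AddAAd
ddddAA
3) dddddA
AddAAA
dAAAdd
AdddAd
ddAAdA
4) dddddA
AAdAAA
AddAdd
AAddAd
ddAAdA
5) dddddA
AAdAAA
dddAdd
ddddAd
AdAAdA
6) dddAdA
AAAddA
dddddd
ddddAd
AdAAdA
7) dddAAA
AAAAAd
ddddAd
ddddAd
AdAAdA
8) dddAAA
AAAAAd
AdddAd
AAddAd
ddAAdA
9) dddAAA
AAAAAd
AdAdAd
AdAAAd
dddAdA
10) dddAAA
AdAAAd
dAddAd
AAAAAd
dddAdA
11) dddAAA
AdAAAd
dAddAd
AAAdAd
ddAdAA
12) dddddd
AdAAdd
dAddAd
AAAdAd
ddAdAA
13) Addddd
dAAAdd
AAddAd
AAAdAd
ddAdAA
14) Addddd
dAAAdA
AAdddA
AAAdAA
ddAdAA
15) AddddA
dAAAAd
AAdddd
AAAdAA
ddAdAA

1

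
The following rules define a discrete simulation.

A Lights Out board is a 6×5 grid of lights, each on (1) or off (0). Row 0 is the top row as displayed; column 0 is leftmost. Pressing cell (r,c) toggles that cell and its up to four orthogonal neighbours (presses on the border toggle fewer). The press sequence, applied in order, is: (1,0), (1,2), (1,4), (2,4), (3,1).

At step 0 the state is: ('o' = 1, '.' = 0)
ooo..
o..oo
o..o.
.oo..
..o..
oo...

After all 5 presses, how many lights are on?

13

[0] ooo..
o..oo
o..o.
.oo..
..o..
oo...
[1] .oo..
.o.oo
...o.
.oo..
..o..
oo...
[2] .o...
..o.o
..oo.
.oo..
..o..
oo...
[3] .o..o
..oo.
..ooo
.oo..
..o..
oo...
[4] .o..o
..ooo
..o..
.oo.o
..o..
oo...
[5] .o..o
..ooo
.oo..
o...o
.oo..
oo...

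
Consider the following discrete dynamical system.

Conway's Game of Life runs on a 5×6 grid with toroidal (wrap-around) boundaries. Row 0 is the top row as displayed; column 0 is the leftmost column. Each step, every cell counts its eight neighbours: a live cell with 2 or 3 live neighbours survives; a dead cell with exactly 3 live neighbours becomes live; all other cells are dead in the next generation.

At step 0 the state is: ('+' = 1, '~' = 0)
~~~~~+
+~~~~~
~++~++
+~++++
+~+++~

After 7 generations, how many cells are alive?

13

gen 0: ~~~~~+
+~~~~~
~++~++
+~++++
+~+++~
gen 1: ++~+++
++~~+~
~~+~~~
~~~~~~
+~+~~~
gen 2: ~~~++~
~~~~+~
~+~~~~
~+~~~~
+~+++~
gen 3: ~~+~~~
~~~++~
~~~~~~
++~+~~
~++~++
gen 4: ~++~~+
~~~+~~
~~+++~
++~+++
~~~~++
gen 5: +~++~+
~+~~~~
++~~~~
++~~~~
~~~~~~
gen 6: +++~~~
~~~~~+
~~+~~~
++~~~~
~~+~~+
gen 7: +++~~+
+~+~~~
++~~~~
+++~~~
~~+~~+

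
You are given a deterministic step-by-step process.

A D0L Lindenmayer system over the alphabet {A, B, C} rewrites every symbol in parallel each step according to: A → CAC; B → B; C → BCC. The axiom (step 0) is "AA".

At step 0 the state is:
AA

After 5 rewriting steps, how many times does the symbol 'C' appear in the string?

124

t=0: AA
t=1: CACCAC
t=2: BCCCACBCCBCCCACBCC
t=3: BBCCBCCBCCCACBCCBBCCBCCBBCCBCCBCCCACBCCBBCCBCC
t=4: BBBCCBCCBBCCBCCBBCCBCCBCCCACBCCBBCCBCCBBBCCBCCBBCCBCCBBBCCBCCBBCCBCCBBCCBCCBCCCACBCCBBCCBCCBBBCCBCCBBCCBCC
t=5: BBBBCCBCCBBCCBCCBBBCCBCCBBCCBCCBBBCCBCCBBCCBCCBBCCBCCBCCCA…ACBCCBBCCBCCBBBCCBCCBBCCBCCBBBBCCBCCBBCCBCCBBBCCBCCBBCCBCC  (len 230)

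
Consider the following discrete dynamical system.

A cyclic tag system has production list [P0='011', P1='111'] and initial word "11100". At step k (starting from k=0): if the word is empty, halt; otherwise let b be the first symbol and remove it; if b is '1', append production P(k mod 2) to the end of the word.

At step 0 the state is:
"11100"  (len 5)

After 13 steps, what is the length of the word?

19

gen 0: "11100"  (len 5)
gen 1: "1100011"  (len 7)
gen 2: "100011111"  (len 9)
gen 3: "00011111011"  (len 11)
gen 4: "0011111011"  (len 10)
gen 5: "011111011"  (len 9)
gen 6: "11111011"  (len 8)
gen 7: "1111011011"  (len 10)
gen 8: "111011011111"  (len 12)
gen 9: "11011011111011"  (len 14)
gen 10: "1011011111011111"  (len 16)
gen 11: "011011111011111011"  (len 18)
gen 12: "11011111011111011"  (len 17)
gen 13: "1011111011111011011"  (len 19)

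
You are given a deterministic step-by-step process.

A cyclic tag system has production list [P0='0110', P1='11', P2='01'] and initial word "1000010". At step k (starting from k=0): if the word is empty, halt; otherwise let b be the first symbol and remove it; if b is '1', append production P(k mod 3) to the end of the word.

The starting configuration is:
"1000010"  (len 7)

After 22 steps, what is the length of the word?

[0] "1000010"  (len 7)
[1] "0000100110"  (len 10)
[2] "000100110"  (len 9)
[3] "00100110"  (len 8)
[4] "0100110"  (len 7)
[5] "100110"  (len 6)
[6] "0011001"  (len 7)
[7] "011001"  (len 6)
[8] "11001"  (len 5)
[9] "100101"  (len 6)
[10] "001010110"  (len 9)
[11] "01010110"  (len 8)
[12] "1010110"  (len 7)
[13] "0101100110"  (len 10)
[14] "101100110"  (len 9)
[15] "0110011001"  (len 10)
[16] "110011001"  (len 9)
[17] "1001100111"  (len 10)
[18] "00110011101"  (len 11)
[19] "0110011101"  (len 10)
[20] "110011101"  (len 9)
[21] "1001110101"  (len 10)
[22] "0011101010110"  (len 13)

13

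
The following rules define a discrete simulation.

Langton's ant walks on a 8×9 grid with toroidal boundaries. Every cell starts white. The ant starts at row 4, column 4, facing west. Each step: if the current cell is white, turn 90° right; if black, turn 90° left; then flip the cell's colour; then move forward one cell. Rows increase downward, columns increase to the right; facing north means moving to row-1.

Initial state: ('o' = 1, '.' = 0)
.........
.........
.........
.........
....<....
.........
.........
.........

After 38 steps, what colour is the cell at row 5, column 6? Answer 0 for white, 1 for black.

0) .........
.........
.........
.........
....<....
.........
.........
.........
1) .........
.........
.........
....^....
....o....
.........
.........
.........
2) .........
.........
.........
....o>...
....o....
.........
.........
.........
3) .........
.........
.........
....oo...
....ov...
.........
.........
.........
4) .........
.........
.........
....oo...
....<o...
.........
.........
.........
5) .........
.........
.........
....oo...
.....o...
....v....
.........
.........
6) .........
.........
.........
....oo...
.....o...
...<o....
.........
.........
7) .........
.........
.........
....oo...
...^.o...
...oo....
.........
.........
8) .........
.........
.........
....oo...
...o>o...
...oo....
.........
.........
9) .........
.........
.........
....oo...
...ooo...
...ov....
.........
.........
10) .........
.........
.........
....oo...
...ooo...
...o.>...
.........
.........
11) .........
.........
.........
....oo...
...ooo...
...o.o...
.....v...
.........
12) .........
.........
.........
....oo...
...ooo...
...o.o...
....<o...
.........
13) .........
.........
.........
....oo...
...ooo...
...o^o...
....oo...
.........
14) .........
.........
.........
....oo...
...ooo...
...oo>...
....oo...
.........
15) .........
.........
.........
....oo...
...oo^...
...oo....
....oo...
.........
16) .........
.........
.........
....oo...
...o<....
...oo....
....oo...
.........
17) .........
.........
.........
....oo...
...o.....
...ov....
....oo...
.........
18) .........
.........
.........
....oo...
...o.....
...o.>...
....oo...
.........
19) .........
.........
.........
....oo...
...o.....
...o.o...
....ov...
.........
20) .........
.........
.........
....oo...
...o.....
...o.o...
....o.>..
.........
21) .........
.........
.........
....oo...
...o.....
...o.o...
....o.o..
......v..
22) .........
.........
.........
....oo...
...o.....
...o.o...
....o.o..
.....<o..
23) .........
.........
.........
....oo...
...o.....
...o.o...
....o^o..
.....oo..
24) .........
.........
.........
....oo...
...o.....
...o.o...
....oo>..
.....oo..
25) .........
.........
.........
....oo...
...o.....
...o.o^..
....oo...
.....oo..
26) .........
.........
.........
....oo...
...o.....
...o.oo>.
....oo...
.....oo..
27) .........
.........
.........
....oo...
...o.....
...o.ooo.
....oo.v.
.....oo..
28) .........
.........
.........
....oo...
...o.....
...o.ooo.
....oo<o.
.....oo..
29) .........
.........
.........
....oo...
...o.....
...o.o^o.
....oooo.
.....oo..
30) .........
.........
.........
....oo...
...o.....
...o.<.o.
....oooo.
.....oo..
31) .........
.........
.........
....oo...
...o.....
...o...o.
....ovoo.
.....oo..
32) .........
.........
.........
....oo...
...o.....
...o...o.
....o.>o.
.....oo..
33) .........
.........
.........
....oo...
...o.....
...o..^o.
....o..o.
.....oo..
34) .........
.........
.........
....oo...
...o.....
...o..o>.
....o..o.
.....oo..
35) .........
.........
.........
....oo...
...o...^.
...o..o..
....o..o.
.....oo..
36) .........
.........
.........
....oo...
...o...o>
...o..o..
....o..o.
.....oo..
37) .........
.........
.........
....oo...
...o...oo
...o..o.v
....o..o.
.....oo..
38) .........
.........
.........
....oo...
...o...oo
...o..o<o
....o..o.
.....oo..

1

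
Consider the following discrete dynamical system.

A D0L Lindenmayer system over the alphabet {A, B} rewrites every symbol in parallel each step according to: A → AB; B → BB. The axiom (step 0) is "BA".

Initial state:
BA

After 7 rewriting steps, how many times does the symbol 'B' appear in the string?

255

step 0: BA
step 1: BBAB
step 2: BBBBABBB
step 3: BBBBBBBBABBBBBBB
step 4: BBBBBBBBBBBBBBBBABBBBBBBBBBBBBBB
step 5: BBBBBBBBBBBBBBBBBBBBBBBBBBBBBBBBABBBBBBBBBBBBBBBBBBBBBBBBBBBBBBB
step 6: BBBBBBBBBBBBBBBBBBBBBBBBBBBBBBBBBBBBBBBBBBBBBBBBBBBBBBBBBB…BBBBBBBBBBBBBBBBBBBBBBBBBBBBBBBBBBBBBBBBBBBBBBBBBBBBBBBBBB  (len 128)
step 7: BBBBBBBBBBBBBBBBBBBBBBBBBBBBBBBBBBBBBBBBBBBBBBBBBBBBBBBBBB…BBBBBBBBBBBBBBBBBBBBBBBBBBBBBBBBBBBBBBBBBBBBBBBBBBBBBBBBBB  (len 256)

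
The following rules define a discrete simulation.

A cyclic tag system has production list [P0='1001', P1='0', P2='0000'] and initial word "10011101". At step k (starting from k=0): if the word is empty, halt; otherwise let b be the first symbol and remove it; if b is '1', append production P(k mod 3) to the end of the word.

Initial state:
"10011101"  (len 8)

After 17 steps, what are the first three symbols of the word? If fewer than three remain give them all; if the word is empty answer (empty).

000

step 0: "10011101"  (len 8)
step 1: "00111011001"  (len 11)
step 2: "0111011001"  (len 10)
step 3: "111011001"  (len 9)
step 4: "110110011001"  (len 12)
step 5: "101100110010"  (len 12)
step 6: "011001100100000"  (len 15)
step 7: "11001100100000"  (len 14)
step 8: "10011001000000"  (len 14)
step 9: "00110010000000000"  (len 17)
step 10: "0110010000000000"  (len 16)
step 11: "110010000000000"  (len 15)
step 12: "100100000000000000"  (len 18)
step 13: "001000000000000001001"  (len 21)
step 14: "01000000000000001001"  (len 20)
step 15: "1000000000000001001"  (len 19)
step 16: "0000000000000010011001"  (len 22)
step 17: "000000000000010011001"  (len 21)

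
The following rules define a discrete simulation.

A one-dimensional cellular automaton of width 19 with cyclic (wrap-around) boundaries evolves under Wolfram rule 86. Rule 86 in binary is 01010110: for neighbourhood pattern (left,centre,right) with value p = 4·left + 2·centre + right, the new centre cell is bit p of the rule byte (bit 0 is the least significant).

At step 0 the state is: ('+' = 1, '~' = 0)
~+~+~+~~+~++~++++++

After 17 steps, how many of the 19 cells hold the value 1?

10

gen 0: ~+~+~+~~+~++~++++++
gen 1: ~+~+~++++~~+~~~~~~+
gen 2: ~+~+~~~~+++++~~~~++
gen 3: ~+~++~~+~~~~++~~+~+
gen 4: ~+~~+++++~~+~++++~+
gen 5: ~+++~~~~++++~~~~+~+
gen 6: ~~~++~~+~~~++~~++~+
gen 7: +~+~+++++~+~+++~+~+
gen 8: +~+~~~~~+~+~~~+~+~~
gen 9: +~++~~~++~++~++~+++
gen 10: +~~++~+~+~~+~~+~~~~
gen 11: +++~+~+~++++++++~~+
gen 12: ~~+~+~+~~~~~~~~+++~
gen 13: ~++~+~++~~~~~~+~~++
gen 14: ~~+~+~~++~~~~++++~+
gen 15: +++~+++~++~~+~~~+~+
gen 16: ~~+~~~+~~+++++~++~~
gen 17: ~+++~++++~~~~+~~++~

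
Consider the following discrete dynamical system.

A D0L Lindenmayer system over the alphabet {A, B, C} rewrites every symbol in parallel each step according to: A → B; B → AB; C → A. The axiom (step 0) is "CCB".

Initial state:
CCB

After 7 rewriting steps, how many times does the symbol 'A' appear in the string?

t=0: CCB
t=1: AAAB
t=2: BBBAB
t=3: ABABABBAB
t=4: BABBABBABABBAB
t=5: ABBABABBABABBABBABABBAB
t=6: BABABBABBABABBABBABABBABABBABBABABBAB
t=7: ABBABBABABBABABBABBABABBABABBABBABABBABBABABBABABBABBABABBAB

23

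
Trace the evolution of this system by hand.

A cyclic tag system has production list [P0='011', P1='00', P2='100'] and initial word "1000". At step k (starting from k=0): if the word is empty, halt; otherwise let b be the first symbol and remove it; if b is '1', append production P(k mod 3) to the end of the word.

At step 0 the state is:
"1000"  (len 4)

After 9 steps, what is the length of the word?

6

t=0: "1000"  (len 4)
t=1: "000011"  (len 6)
t=2: "00011"  (len 5)
t=3: "0011"  (len 4)
t=4: "011"  (len 3)
t=5: "11"  (len 2)
t=6: "1100"  (len 4)
t=7: "100011"  (len 6)
t=8: "0001100"  (len 7)
t=9: "001100"  (len 6)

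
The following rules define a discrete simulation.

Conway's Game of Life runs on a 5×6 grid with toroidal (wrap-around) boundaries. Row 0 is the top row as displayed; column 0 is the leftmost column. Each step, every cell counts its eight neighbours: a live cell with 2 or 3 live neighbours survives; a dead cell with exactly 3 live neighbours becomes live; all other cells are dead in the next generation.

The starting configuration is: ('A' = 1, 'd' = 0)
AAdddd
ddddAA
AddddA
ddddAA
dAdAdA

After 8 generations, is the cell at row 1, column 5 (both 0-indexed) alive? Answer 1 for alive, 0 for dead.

1

gen 0: AAdddd
ddddAA
AddddA
ddddAA
dAdAdA
gen 1: dAAddd
dAddAd
Addddd
dddddd
dAAddA
gen 2: dddAdd
AAAddd
dddddd
AAdddd
AAAddd
gen 3: dddAdd
dAAddd
ddAddd
AdAddd
AdAddd
gen 4: dddAdd
dAAAdd
ddAAdd
ddAAdd
ddAAdd
gen 5: dAddAd
dAddAd
ddddAd
dAddAd
ddddAd
gen 6: dddAAA
dddAAA
dddAAA
dddAAA
dddAAA
gen 7: AdAddd
AdAddd
AdAddd
AdAddd
AdAddd
gen 8: AdAAdA
AdAAdA
AdAAdA
AdAAdA
AdAAdA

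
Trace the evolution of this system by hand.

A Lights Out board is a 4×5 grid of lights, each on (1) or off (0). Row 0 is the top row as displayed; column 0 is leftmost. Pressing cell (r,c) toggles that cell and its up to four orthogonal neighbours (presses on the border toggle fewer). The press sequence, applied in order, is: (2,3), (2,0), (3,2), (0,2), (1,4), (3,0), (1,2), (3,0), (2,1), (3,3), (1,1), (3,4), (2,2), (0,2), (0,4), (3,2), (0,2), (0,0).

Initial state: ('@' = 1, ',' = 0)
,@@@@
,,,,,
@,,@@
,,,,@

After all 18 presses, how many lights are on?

t=0: ,@@@@
,,,,,
@,,@@
,,,,@
t=1: ,@@@@
,,,@,
@,@,,
,,,@@
t=2: ,@@@@
@,,@,
,@@,,
@,,@@
t=3: ,@@@@
@,,@,
,@,,,
@@@,@
t=4: ,,,,@
@,@@,
,@,,,
@@@,@
t=5: ,,,,,
@,@,@
,@,,@
@@@,@
t=6: ,,,,,
@,@,@
@@,,@
,,@,@
t=7: ,,@,,
@@,@@
@@@,@
,,@,@
t=8: ,,@,,
@@,@@
,@@,@
@@@,@
t=9: ,,@,,
@,,@@
@,,,@
@,@,@
t=10: ,,@,,
@,,@@
@,,@@
@,,@,
t=11: ,@@,,
,@@@@
@@,@@
@,,@,
t=12: ,@@,,
,@@@@
@@,@,
@,,,@
t=13: ,@@,,
,@,@@
@,@,,
@,@,@
t=14: ,,,@,
,@@@@
@,@,,
@,@,@
t=15: ,,,,@
,@@@,
@,@,,
@,@,@
t=16: ,,,,@
,@@@,
@,,,,
@@,@@
t=17: ,@@@@
,@,@,
@,,,,
@@,@@
t=18: @,@@@
@@,@,
@,,,,
@@,@@

12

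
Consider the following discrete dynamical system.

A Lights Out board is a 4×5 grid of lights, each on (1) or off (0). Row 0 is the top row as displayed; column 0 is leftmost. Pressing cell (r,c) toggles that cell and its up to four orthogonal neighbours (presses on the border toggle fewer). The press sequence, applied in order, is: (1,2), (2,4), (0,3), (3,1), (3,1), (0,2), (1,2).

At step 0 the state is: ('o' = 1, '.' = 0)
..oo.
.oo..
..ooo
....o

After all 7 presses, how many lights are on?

t=0: ..oo.
.oo..
..ooo
....o
t=1: ...o.
...o.
...oo
....o
t=2: ...o.
...oo
.....
.....
t=3: ..o.o
....o
.....
.....
t=4: ..o.o
....o
.o...
ooo..
t=5: ..o.o
....o
.....
.....
t=6: .o.oo
..o.o
.....
.....
t=7: .oooo
.o.oo
..o..
.....

8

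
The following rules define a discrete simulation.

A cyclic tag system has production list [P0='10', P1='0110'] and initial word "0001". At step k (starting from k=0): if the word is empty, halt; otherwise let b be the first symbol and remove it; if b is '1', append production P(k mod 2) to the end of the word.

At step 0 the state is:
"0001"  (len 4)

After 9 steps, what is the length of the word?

gen 0: "0001"  (len 4)
gen 1: "001"  (len 3)
gen 2: "01"  (len 2)
gen 3: "1"  (len 1)
gen 4: "0110"  (len 4)
gen 5: "110"  (len 3)
gen 6: "100110"  (len 6)
gen 7: "0011010"  (len 7)
gen 8: "011010"  (len 6)
gen 9: "11010"  (len 5)

5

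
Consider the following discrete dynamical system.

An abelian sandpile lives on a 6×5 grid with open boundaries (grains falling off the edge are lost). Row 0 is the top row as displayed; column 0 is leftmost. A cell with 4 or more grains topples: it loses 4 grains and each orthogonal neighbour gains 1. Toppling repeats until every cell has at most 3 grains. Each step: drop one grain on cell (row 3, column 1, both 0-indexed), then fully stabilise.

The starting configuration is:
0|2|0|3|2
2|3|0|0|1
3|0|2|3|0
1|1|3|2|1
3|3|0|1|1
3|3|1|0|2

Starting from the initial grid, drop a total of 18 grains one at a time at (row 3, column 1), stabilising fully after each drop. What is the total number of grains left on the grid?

53

[0] 0|2|0|3|2
2|3|0|0|1
3|0|2|3|0
1|1|3|2|1
3|3|0|1|1
3|3|1|0|2
[1] 0|2|0|3|2
2|3|0|0|1
3|0|2|3|0
1|2|3|2|1
3|3|0|1|1
3|3|1|0|2
[2] 0|2|0|3|2
2|3|0|0|1
3|0|2|3|0
1|3|3|2|1
3|3|0|1|1
3|3|1|0|2
[3] 0|2|0|3|2
2|3|0|0|1
3|1|3|3|0
3|2|0|3|1
1|2|2|1|1
1|1|2|0|2
[4] 0|2|0|3|2
2|3|0|0|1
3|1|3|3|0
3|3|0|3|1
1|2|2|1|1
1|1|2|0|2
[5] 0|2|0|3|2
3|3|0|0|1
0|3|3|3|0
1|1|1|3|1
2|3|2|1|1
1|1|2|0|2
[6] 0|2|0|3|2
3|3|0|0|1
0|3|3|3|0
1|2|1|3|1
2|3|2|1|1
1|1|2|0|2
[7] 0|2|0|3|2
3|3|0|0|1
0|3|3|3|0
1|3|1|3|1
2|3|2|1|1
1|1|2|0|2
[8] 1|3|0|3|2
0|1|2|1|1
2|2|2|1|1
2|3|1|1|2
3|1|0|3|1
1|2|3|0|2
[9] 1|3|0|3|2
0|1|2|1|1
2|3|2|1|1
3|0|2|1|2
3|2|0|3|1
1|2|3|0|2
[10] 1|3|0|3|2
0|1|2|1|1
2|3|2|1|1
3|1|2|1|2
3|2|0|3|1
1|2|3|0|2
[11] 1|3|0|3|2
0|1|2|1|1
2|3|2|1|1
3|2|2|1|2
3|2|0|3|1
1|2|3|0|2
[12] 1|3|0|3|2
0|1|2|1|1
2|3|2|1|1
3|3|2|1|2
3|2|0|3|1
1|2|3|0|2
[13] 1|3|0|3|2
1|2|2|1|1
0|1|3|1|1
2|3|3|1|2
1|0|1|3|1
2|3|3|0|2
[14] 1|3|0|3|2
1|2|3|1|1
0|3|0|2|1
3|1|1|2|2
1|1|2|3|1
2|3|3|0|2
[15] 1|3|0|3|2
1|2|3|1|1
0|3|0|2|1
3|2|1|2|2
1|1|2|3|1
2|3|3|0|2
[16] 1|3|0|3|2
1|2|3|1|1
0|3|0|2|1
3|3|1|2|2
1|1|2|3|1
2|3|3|0|2
[17] 1|3|0|3|2
1|3|3|1|1
2|0|1|2|1
0|2|2|2|2
2|2|2|3|1
2|3|3|0|2
[18] 1|3|0|3|2
1|3|3|1|1
2|0|1|2|1
0|3|2|2|2
2|2|2|3|1
2|3|3|0|2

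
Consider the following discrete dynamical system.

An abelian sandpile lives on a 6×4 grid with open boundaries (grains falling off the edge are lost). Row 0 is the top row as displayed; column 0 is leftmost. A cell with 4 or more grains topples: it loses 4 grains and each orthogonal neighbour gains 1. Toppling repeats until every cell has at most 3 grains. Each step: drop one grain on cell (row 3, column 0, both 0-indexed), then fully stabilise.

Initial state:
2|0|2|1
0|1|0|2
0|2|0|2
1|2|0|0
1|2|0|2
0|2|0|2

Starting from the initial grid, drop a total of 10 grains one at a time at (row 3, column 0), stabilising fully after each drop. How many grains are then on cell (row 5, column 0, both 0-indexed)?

t=0: 2|0|2|1
0|1|0|2
0|2|0|2
1|2|0|0
1|2|0|2
0|2|0|2
t=1: 2|0|2|1
0|1|0|2
0|2|0|2
2|2|0|0
1|2|0|2
0|2|0|2
t=2: 2|0|2|1
0|1|0|2
0|2|0|2
3|2|0|0
1|2|0|2
0|2|0|2
t=3: 2|0|2|1
0|1|0|2
1|2|0|2
0|3|0|0
2|2|0|2
0|2|0|2
t=4: 2|0|2|1
0|1|0|2
1|2|0|2
1|3|0|0
2|2|0|2
0|2|0|2
t=5: 2|0|2|1
0|1|0|2
1|2|0|2
2|3|0|0
2|2|0|2
0|2|0|2
t=6: 2|0|2|1
0|1|0|2
1|2|0|2
3|3|0|0
2|2|0|2
0|2|0|2
t=7: 2|0|2|1
0|1|0|2
2|3|0|2
1|0|1|0
3|3|0|2
0|2|0|2
t=8: 2|0|2|1
0|1|0|2
2|3|0|2
2|0|1|0
3|3|0|2
0|2|0|2
t=9: 2|0|2|1
0|1|0|2
2|3|0|2
3|0|1|0
3|3|0|2
0|2|0|2
t=10: 2|0|2|1
0|1|0|2
3|3|0|2
1|2|1|0
1|0|1|2
1|3|0|2

1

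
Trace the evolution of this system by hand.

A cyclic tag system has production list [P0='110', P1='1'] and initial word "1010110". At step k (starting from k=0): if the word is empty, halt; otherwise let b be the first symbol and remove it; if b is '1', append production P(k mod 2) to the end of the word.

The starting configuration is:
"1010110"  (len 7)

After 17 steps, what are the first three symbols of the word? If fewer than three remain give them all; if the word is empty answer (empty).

t=0: "1010110"  (len 7)
t=1: "010110110"  (len 9)
t=2: "10110110"  (len 8)
t=3: "0110110110"  (len 10)
t=4: "110110110"  (len 9)
t=5: "10110110110"  (len 11)
t=6: "01101101101"  (len 11)
t=7: "1101101101"  (len 10)
t=8: "1011011011"  (len 10)
t=9: "011011011110"  (len 12)
t=10: "11011011110"  (len 11)
t=11: "1011011110110"  (len 13)
t=12: "0110111101101"  (len 13)
t=13: "110111101101"  (len 12)
t=14: "101111011011"  (len 12)
t=15: "01111011011110"  (len 14)
t=16: "1111011011110"  (len 13)
t=17: "111011011110110"  (len 15)

111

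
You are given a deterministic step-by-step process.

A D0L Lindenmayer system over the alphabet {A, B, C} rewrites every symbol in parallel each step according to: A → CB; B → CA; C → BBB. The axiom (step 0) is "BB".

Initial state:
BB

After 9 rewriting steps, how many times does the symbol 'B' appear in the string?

[0] BB
[1] CACA
[2] BBBCBBBBCB
[3] CACACABBBCACACACABBBCA
[4] BBBCBBBBCBBBBCBCACACABBBCBBBBCBBBBCBBBBCBCACACABBBCB
[5] CACACABBBCACACACABBBCACACACABBBCABBBCBBBBCBBBBCBCACACABBBCACACACABBBCACACACABBBCACACACABBBCABBBCBBBBCBBBBCBCACACABBBCA
[6] BBBCBBBBCBBBBCBCACACABBBCBBBBCBBBBCBBBBCBCACACABBBCBBBBCBB…ACACABBBCACACACABBBCACACACABBBCABBBCBBBBCBBBBCBCACACABBBCB  (len 274)
[7] CACACABBBCACACACABBBCACACACABBBCABBBCBBBBCBBBBCBCACACABBBC…ACACABBBCACACACABBBCACACACABBBCABBBCBBBBCBBBBCBCACACABBBCA  (len 628)
[8] BBBCBBBBCBBBBCBCACACABBBCBBBBCBBBBCBBBBCBCACACABBBCBBBBCBB…ACACABBBCACACACABBBCACACACABBBCABBBCBBBBCBBBBCBCACACABBBCB  (len 1450)
[9] CACACABBBCACACACABBBCACACACABBBCABBBCBBBBCBBBBCBCACACABBBC…ACACABBBCACACACABBBCACACACABBBCABBBCBBBBCBBBBCBCACACABBBCA  (len 3334)

1590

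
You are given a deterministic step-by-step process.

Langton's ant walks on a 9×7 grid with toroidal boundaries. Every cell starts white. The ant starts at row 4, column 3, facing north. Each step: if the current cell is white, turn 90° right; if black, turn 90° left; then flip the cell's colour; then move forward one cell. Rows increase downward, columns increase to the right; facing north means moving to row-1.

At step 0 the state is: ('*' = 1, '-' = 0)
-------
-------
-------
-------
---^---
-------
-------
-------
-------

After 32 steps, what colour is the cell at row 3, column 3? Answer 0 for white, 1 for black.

1

0) -------
-------
-------
-------
---^---
-------
-------
-------
-------
1) -------
-------
-------
-------
---*>--
-------
-------
-------
-------
2) -------
-------
-------
-------
---**--
----v--
-------
-------
-------
3) -------
-------
-------
-------
---**--
---<*--
-------
-------
-------
4) -------
-------
-------
-------
---^*--
---**--
-------
-------
-------
5) -------
-------
-------
-------
--<-*--
---**--
-------
-------
-------
6) -------
-------
-------
--^----
--*-*--
---**--
-------
-------
-------
7) -------
-------
-------
--*>---
--*-*--
---**--
-------
-------
-------
8) -------
-------
-------
--**---
--*v*--
---**--
-------
-------
-------
9) -------
-------
-------
--**---
--<**--
---**--
-------
-------
-------
10) -------
-------
-------
--**---
---**--
--v**--
-------
-------
-------
11) -------
-------
-------
--**---
---**--
-<***--
-------
-------
-------
12) -------
-------
-------
--**---
-^-**--
-****--
-------
-------
-------
13) -------
-------
-------
--**---
-*>**--
-****--
-------
-------
-------
14) -------
-------
-------
--**---
-****--
-*v**--
-------
-------
-------
15) -------
-------
-------
--**---
-****--
-*->*--
-------
-------
-------
16) -------
-------
-------
--**---
-**^*--
-*--*--
-------
-------
-------
17) -------
-------
-------
--**---
-*<-*--
-*--*--
-------
-------
-------
18) -------
-------
-------
--**---
-*--*--
-*v-*--
-------
-------
-------
19) -------
-------
-------
--**---
-*--*--
-<*-*--
-------
-------
-------
20) -------
-------
-------
--**---
-*--*--
--*-*--
-v-----
-------
-------
21) -------
-------
-------
--**---
-*--*--
--*-*--
<*-----
-------
-------
22) -------
-------
-------
--**---
-*--*--
^-*-*--
**-----
-------
-------
23) -------
-------
-------
--**---
-*--*--
*>*-*--
**-----
-------
-------
24) -------
-------
-------
--**---
-*--*--
***-*--
*v-----
-------
-------
25) -------
-------
-------
--**---
-*--*--
***-*--
*->----
-------
-------
26) -------
-------
-------
--**---
-*--*--
***-*--
*-*----
--v----
-------
27) -------
-------
-------
--**---
-*--*--
***-*--
*-*----
-<*----
-------
28) -------
-------
-------
--**---
-*--*--
***-*--
*^*----
-**----
-------
29) -------
-------
-------
--**---
-*--*--
***-*--
**>----
-**----
-------
30) -------
-------
-------
--**---
-*--*--
**^-*--
**-----
-**----
-------
31) -------
-------
-------
--**---
-*--*--
*<--*--
**-----
-**----
-------
32) -------
-------
-------
--**---
-*--*--
*---*--
*v-----
-**----
-------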